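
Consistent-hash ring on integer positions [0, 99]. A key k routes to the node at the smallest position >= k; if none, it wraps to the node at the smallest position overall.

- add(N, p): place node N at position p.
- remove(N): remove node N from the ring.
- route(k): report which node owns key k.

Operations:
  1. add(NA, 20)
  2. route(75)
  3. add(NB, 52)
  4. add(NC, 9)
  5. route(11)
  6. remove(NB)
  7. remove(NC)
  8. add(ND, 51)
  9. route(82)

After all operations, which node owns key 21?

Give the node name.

Answer: ND

Derivation:
Op 1: add NA@20 -> ring=[20:NA]
Op 2: route key 75: none >= 75, wrap to smallest pos 20 -> NA
Op 3: add NB@52 -> ring=[20:NA,52:NB]
Op 4: add NC@9 -> ring=[9:NC,20:NA,52:NB]
Op 5: route key 11: smallest pos >= 11 is 20 -> NA
Op 6: remove NB -> ring=[9:NC,20:NA]
Op 7: remove NC -> ring=[20:NA]
Op 8: add ND@51 -> ring=[20:NA,51:ND]
Op 9: route key 82: none >= 82, wrap to smallest pos 20 -> NA
Final route key 21: smallest pos >= 21 is 51 -> ND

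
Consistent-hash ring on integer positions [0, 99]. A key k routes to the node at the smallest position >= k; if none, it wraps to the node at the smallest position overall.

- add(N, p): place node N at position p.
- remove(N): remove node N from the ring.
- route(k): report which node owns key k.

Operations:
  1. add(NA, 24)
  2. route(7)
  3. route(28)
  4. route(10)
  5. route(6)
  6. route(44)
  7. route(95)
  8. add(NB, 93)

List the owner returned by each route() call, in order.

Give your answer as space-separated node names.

Answer: NA NA NA NA NA NA

Derivation:
Op 1: add NA@24 -> ring=[24:NA]
Op 2: route key 7: smallest pos >= 7 is 24 -> NA
Op 3: route key 28: none >= 28, wrap to smallest pos 24 -> NA
Op 4: route key 10: smallest pos >= 10 is 24 -> NA
Op 5: route key 6: smallest pos >= 6 is 24 -> NA
Op 6: route key 44: none >= 44, wrap to smallest pos 24 -> NA
Op 7: route key 95: none >= 95, wrap to smallest pos 24 -> NA
Op 8: add NB@93 -> ring=[24:NA,93:NB]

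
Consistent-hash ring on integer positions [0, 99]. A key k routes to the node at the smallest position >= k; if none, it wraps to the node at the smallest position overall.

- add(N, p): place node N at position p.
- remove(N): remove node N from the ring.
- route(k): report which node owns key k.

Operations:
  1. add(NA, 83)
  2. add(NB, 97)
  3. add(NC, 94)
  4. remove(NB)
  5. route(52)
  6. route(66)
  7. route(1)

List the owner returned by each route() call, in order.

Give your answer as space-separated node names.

Op 1: add NA@83 -> ring=[83:NA]
Op 2: add NB@97 -> ring=[83:NA,97:NB]
Op 3: add NC@94 -> ring=[83:NA,94:NC,97:NB]
Op 4: remove NB -> ring=[83:NA,94:NC]
Op 5: route key 52: smallest pos >= 52 is 83 -> NA
Op 6: route key 66: smallest pos >= 66 is 83 -> NA
Op 7: route key 1: smallest pos >= 1 is 83 -> NA

Answer: NA NA NA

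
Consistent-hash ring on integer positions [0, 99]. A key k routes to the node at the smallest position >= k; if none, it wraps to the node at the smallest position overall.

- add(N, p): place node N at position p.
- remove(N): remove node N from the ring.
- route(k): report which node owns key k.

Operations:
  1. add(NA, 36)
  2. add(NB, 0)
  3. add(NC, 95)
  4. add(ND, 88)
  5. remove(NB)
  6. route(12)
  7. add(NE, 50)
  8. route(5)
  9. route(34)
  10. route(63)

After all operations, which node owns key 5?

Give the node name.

Op 1: add NA@36 -> ring=[36:NA]
Op 2: add NB@0 -> ring=[0:NB,36:NA]
Op 3: add NC@95 -> ring=[0:NB,36:NA,95:NC]
Op 4: add ND@88 -> ring=[0:NB,36:NA,88:ND,95:NC]
Op 5: remove NB -> ring=[36:NA,88:ND,95:NC]
Op 6: route key 12: smallest pos >= 12 is 36 -> NA
Op 7: add NE@50 -> ring=[36:NA,50:NE,88:ND,95:NC]
Op 8: route key 5: smallest pos >= 5 is 36 -> NA
Op 9: route key 34: smallest pos >= 34 is 36 -> NA
Op 10: route key 63: smallest pos >= 63 is 88 -> ND
Final route key 5: smallest pos >= 5 is 36 -> NA

Answer: NA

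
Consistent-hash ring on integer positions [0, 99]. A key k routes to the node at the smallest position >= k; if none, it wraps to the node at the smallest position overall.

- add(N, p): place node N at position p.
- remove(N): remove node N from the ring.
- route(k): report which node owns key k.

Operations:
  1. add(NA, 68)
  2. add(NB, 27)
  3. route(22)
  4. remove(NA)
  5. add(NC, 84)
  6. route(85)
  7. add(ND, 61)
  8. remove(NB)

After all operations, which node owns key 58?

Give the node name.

Op 1: add NA@68 -> ring=[68:NA]
Op 2: add NB@27 -> ring=[27:NB,68:NA]
Op 3: route key 22: smallest pos >= 22 is 27 -> NB
Op 4: remove NA -> ring=[27:NB]
Op 5: add NC@84 -> ring=[27:NB,84:NC]
Op 6: route key 85: none >= 85, wrap to smallest pos 27 -> NB
Op 7: add ND@61 -> ring=[27:NB,61:ND,84:NC]
Op 8: remove NB -> ring=[61:ND,84:NC]
Final route key 58: smallest pos >= 58 is 61 -> ND

Answer: ND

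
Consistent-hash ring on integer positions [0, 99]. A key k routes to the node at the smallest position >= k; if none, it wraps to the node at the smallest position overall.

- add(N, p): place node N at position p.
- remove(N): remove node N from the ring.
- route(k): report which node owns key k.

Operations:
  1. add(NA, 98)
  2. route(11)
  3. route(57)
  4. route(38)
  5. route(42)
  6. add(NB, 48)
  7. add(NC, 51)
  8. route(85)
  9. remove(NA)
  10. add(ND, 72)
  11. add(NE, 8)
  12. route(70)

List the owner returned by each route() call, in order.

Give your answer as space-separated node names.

Answer: NA NA NA NA NA ND

Derivation:
Op 1: add NA@98 -> ring=[98:NA]
Op 2: route key 11: smallest pos >= 11 is 98 -> NA
Op 3: route key 57: smallest pos >= 57 is 98 -> NA
Op 4: route key 38: smallest pos >= 38 is 98 -> NA
Op 5: route key 42: smallest pos >= 42 is 98 -> NA
Op 6: add NB@48 -> ring=[48:NB,98:NA]
Op 7: add NC@51 -> ring=[48:NB,51:NC,98:NA]
Op 8: route key 85: smallest pos >= 85 is 98 -> NA
Op 9: remove NA -> ring=[48:NB,51:NC]
Op 10: add ND@72 -> ring=[48:NB,51:NC,72:ND]
Op 11: add NE@8 -> ring=[8:NE,48:NB,51:NC,72:ND]
Op 12: route key 70: smallest pos >= 70 is 72 -> ND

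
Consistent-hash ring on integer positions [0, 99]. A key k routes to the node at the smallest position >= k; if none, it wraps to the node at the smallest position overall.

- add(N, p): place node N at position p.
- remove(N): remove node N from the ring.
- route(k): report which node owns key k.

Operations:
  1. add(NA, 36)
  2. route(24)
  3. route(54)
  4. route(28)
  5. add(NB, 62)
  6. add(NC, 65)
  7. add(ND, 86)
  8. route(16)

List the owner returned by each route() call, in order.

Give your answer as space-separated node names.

Answer: NA NA NA NA

Derivation:
Op 1: add NA@36 -> ring=[36:NA]
Op 2: route key 24: smallest pos >= 24 is 36 -> NA
Op 3: route key 54: none >= 54, wrap to smallest pos 36 -> NA
Op 4: route key 28: smallest pos >= 28 is 36 -> NA
Op 5: add NB@62 -> ring=[36:NA,62:NB]
Op 6: add NC@65 -> ring=[36:NA,62:NB,65:NC]
Op 7: add ND@86 -> ring=[36:NA,62:NB,65:NC,86:ND]
Op 8: route key 16: smallest pos >= 16 is 36 -> NA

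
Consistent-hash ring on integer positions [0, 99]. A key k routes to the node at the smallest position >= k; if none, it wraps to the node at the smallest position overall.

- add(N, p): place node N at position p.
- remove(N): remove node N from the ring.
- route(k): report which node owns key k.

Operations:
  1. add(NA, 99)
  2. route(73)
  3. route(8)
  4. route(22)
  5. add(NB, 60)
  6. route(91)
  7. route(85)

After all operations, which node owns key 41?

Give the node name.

Answer: NB

Derivation:
Op 1: add NA@99 -> ring=[99:NA]
Op 2: route key 73: smallest pos >= 73 is 99 -> NA
Op 3: route key 8: smallest pos >= 8 is 99 -> NA
Op 4: route key 22: smallest pos >= 22 is 99 -> NA
Op 5: add NB@60 -> ring=[60:NB,99:NA]
Op 6: route key 91: smallest pos >= 91 is 99 -> NA
Op 7: route key 85: smallest pos >= 85 is 99 -> NA
Final route key 41: smallest pos >= 41 is 60 -> NB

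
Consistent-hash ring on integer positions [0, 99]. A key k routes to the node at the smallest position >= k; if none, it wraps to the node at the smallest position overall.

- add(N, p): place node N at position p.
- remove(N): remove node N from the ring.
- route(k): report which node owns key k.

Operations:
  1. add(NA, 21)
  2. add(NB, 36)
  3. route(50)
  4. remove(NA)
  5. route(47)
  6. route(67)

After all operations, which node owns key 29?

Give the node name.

Op 1: add NA@21 -> ring=[21:NA]
Op 2: add NB@36 -> ring=[21:NA,36:NB]
Op 3: route key 50: none >= 50, wrap to smallest pos 21 -> NA
Op 4: remove NA -> ring=[36:NB]
Op 5: route key 47: none >= 47, wrap to smallest pos 36 -> NB
Op 6: route key 67: none >= 67, wrap to smallest pos 36 -> NB
Final route key 29: smallest pos >= 29 is 36 -> NB

Answer: NB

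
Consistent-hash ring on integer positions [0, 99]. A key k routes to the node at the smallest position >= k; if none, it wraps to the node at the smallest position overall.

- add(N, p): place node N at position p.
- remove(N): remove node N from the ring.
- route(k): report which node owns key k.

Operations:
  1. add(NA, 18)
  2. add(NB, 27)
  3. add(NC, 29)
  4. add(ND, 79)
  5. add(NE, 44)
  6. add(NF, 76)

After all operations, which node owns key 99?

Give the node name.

Answer: NA

Derivation:
Op 1: add NA@18 -> ring=[18:NA]
Op 2: add NB@27 -> ring=[18:NA,27:NB]
Op 3: add NC@29 -> ring=[18:NA,27:NB,29:NC]
Op 4: add ND@79 -> ring=[18:NA,27:NB,29:NC,79:ND]
Op 5: add NE@44 -> ring=[18:NA,27:NB,29:NC,44:NE,79:ND]
Op 6: add NF@76 -> ring=[18:NA,27:NB,29:NC,44:NE,76:NF,79:ND]
Final route key 99: none >= 99, wrap to smallest pos 18 -> NA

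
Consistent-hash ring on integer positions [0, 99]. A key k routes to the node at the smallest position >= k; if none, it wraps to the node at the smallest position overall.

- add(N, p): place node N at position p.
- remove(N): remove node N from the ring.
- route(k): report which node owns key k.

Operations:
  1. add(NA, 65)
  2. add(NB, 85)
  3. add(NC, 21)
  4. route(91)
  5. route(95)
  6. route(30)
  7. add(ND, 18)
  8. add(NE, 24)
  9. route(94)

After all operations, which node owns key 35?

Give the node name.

Op 1: add NA@65 -> ring=[65:NA]
Op 2: add NB@85 -> ring=[65:NA,85:NB]
Op 3: add NC@21 -> ring=[21:NC,65:NA,85:NB]
Op 4: route key 91: none >= 91, wrap to smallest pos 21 -> NC
Op 5: route key 95: none >= 95, wrap to smallest pos 21 -> NC
Op 6: route key 30: smallest pos >= 30 is 65 -> NA
Op 7: add ND@18 -> ring=[18:ND,21:NC,65:NA,85:NB]
Op 8: add NE@24 -> ring=[18:ND,21:NC,24:NE,65:NA,85:NB]
Op 9: route key 94: none >= 94, wrap to smallest pos 18 -> ND
Final route key 35: smallest pos >= 35 is 65 -> NA

Answer: NA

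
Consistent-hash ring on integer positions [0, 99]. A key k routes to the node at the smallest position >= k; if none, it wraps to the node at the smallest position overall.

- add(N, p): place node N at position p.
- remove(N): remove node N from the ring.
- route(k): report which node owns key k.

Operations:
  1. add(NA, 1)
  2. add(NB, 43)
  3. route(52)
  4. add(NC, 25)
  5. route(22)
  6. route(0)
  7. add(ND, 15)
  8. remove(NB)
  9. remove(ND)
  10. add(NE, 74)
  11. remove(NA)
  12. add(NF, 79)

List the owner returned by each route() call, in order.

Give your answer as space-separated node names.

Op 1: add NA@1 -> ring=[1:NA]
Op 2: add NB@43 -> ring=[1:NA,43:NB]
Op 3: route key 52: none >= 52, wrap to smallest pos 1 -> NA
Op 4: add NC@25 -> ring=[1:NA,25:NC,43:NB]
Op 5: route key 22: smallest pos >= 22 is 25 -> NC
Op 6: route key 0: smallest pos >= 0 is 1 -> NA
Op 7: add ND@15 -> ring=[1:NA,15:ND,25:NC,43:NB]
Op 8: remove NB -> ring=[1:NA,15:ND,25:NC]
Op 9: remove ND -> ring=[1:NA,25:NC]
Op 10: add NE@74 -> ring=[1:NA,25:NC,74:NE]
Op 11: remove NA -> ring=[25:NC,74:NE]
Op 12: add NF@79 -> ring=[25:NC,74:NE,79:NF]

Answer: NA NC NA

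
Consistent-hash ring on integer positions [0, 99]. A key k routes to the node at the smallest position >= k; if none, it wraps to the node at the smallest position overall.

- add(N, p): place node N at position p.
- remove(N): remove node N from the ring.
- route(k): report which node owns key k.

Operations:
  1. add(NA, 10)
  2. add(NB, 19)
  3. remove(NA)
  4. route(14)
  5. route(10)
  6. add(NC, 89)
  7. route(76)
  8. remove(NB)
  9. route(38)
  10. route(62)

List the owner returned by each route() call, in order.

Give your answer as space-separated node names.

Answer: NB NB NC NC NC

Derivation:
Op 1: add NA@10 -> ring=[10:NA]
Op 2: add NB@19 -> ring=[10:NA,19:NB]
Op 3: remove NA -> ring=[19:NB]
Op 4: route key 14: smallest pos >= 14 is 19 -> NB
Op 5: route key 10: smallest pos >= 10 is 19 -> NB
Op 6: add NC@89 -> ring=[19:NB,89:NC]
Op 7: route key 76: smallest pos >= 76 is 89 -> NC
Op 8: remove NB -> ring=[89:NC]
Op 9: route key 38: smallest pos >= 38 is 89 -> NC
Op 10: route key 62: smallest pos >= 62 is 89 -> NC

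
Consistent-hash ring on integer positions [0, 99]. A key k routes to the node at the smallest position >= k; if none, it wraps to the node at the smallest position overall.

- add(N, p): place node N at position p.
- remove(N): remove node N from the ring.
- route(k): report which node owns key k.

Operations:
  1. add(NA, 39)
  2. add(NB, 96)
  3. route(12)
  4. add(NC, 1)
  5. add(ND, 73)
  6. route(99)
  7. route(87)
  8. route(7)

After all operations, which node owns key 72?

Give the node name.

Op 1: add NA@39 -> ring=[39:NA]
Op 2: add NB@96 -> ring=[39:NA,96:NB]
Op 3: route key 12: smallest pos >= 12 is 39 -> NA
Op 4: add NC@1 -> ring=[1:NC,39:NA,96:NB]
Op 5: add ND@73 -> ring=[1:NC,39:NA,73:ND,96:NB]
Op 6: route key 99: none >= 99, wrap to smallest pos 1 -> NC
Op 7: route key 87: smallest pos >= 87 is 96 -> NB
Op 8: route key 7: smallest pos >= 7 is 39 -> NA
Final route key 72: smallest pos >= 72 is 73 -> ND

Answer: ND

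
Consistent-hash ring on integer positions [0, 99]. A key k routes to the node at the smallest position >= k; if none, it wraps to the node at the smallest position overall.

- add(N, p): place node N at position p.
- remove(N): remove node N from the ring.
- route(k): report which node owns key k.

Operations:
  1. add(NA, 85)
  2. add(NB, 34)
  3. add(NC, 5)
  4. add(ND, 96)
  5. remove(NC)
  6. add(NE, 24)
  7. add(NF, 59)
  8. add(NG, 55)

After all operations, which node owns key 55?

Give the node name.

Answer: NG

Derivation:
Op 1: add NA@85 -> ring=[85:NA]
Op 2: add NB@34 -> ring=[34:NB,85:NA]
Op 3: add NC@5 -> ring=[5:NC,34:NB,85:NA]
Op 4: add ND@96 -> ring=[5:NC,34:NB,85:NA,96:ND]
Op 5: remove NC -> ring=[34:NB,85:NA,96:ND]
Op 6: add NE@24 -> ring=[24:NE,34:NB,85:NA,96:ND]
Op 7: add NF@59 -> ring=[24:NE,34:NB,59:NF,85:NA,96:ND]
Op 8: add NG@55 -> ring=[24:NE,34:NB,55:NG,59:NF,85:NA,96:ND]
Final route key 55: smallest pos >= 55 is 55 -> NG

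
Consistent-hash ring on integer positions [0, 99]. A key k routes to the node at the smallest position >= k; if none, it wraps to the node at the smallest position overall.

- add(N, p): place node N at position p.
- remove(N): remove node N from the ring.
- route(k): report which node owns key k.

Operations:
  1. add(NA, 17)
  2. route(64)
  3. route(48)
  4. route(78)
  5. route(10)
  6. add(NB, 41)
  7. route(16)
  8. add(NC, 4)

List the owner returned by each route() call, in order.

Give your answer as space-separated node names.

Answer: NA NA NA NA NA

Derivation:
Op 1: add NA@17 -> ring=[17:NA]
Op 2: route key 64: none >= 64, wrap to smallest pos 17 -> NA
Op 3: route key 48: none >= 48, wrap to smallest pos 17 -> NA
Op 4: route key 78: none >= 78, wrap to smallest pos 17 -> NA
Op 5: route key 10: smallest pos >= 10 is 17 -> NA
Op 6: add NB@41 -> ring=[17:NA,41:NB]
Op 7: route key 16: smallest pos >= 16 is 17 -> NA
Op 8: add NC@4 -> ring=[4:NC,17:NA,41:NB]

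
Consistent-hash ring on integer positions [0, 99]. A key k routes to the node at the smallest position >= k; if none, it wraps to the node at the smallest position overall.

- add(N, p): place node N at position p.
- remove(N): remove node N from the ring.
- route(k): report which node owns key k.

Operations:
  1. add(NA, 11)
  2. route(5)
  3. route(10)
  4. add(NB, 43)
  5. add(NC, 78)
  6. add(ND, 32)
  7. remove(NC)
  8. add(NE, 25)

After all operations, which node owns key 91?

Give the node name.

Answer: NA

Derivation:
Op 1: add NA@11 -> ring=[11:NA]
Op 2: route key 5: smallest pos >= 5 is 11 -> NA
Op 3: route key 10: smallest pos >= 10 is 11 -> NA
Op 4: add NB@43 -> ring=[11:NA,43:NB]
Op 5: add NC@78 -> ring=[11:NA,43:NB,78:NC]
Op 6: add ND@32 -> ring=[11:NA,32:ND,43:NB,78:NC]
Op 7: remove NC -> ring=[11:NA,32:ND,43:NB]
Op 8: add NE@25 -> ring=[11:NA,25:NE,32:ND,43:NB]
Final route key 91: none >= 91, wrap to smallest pos 11 -> NA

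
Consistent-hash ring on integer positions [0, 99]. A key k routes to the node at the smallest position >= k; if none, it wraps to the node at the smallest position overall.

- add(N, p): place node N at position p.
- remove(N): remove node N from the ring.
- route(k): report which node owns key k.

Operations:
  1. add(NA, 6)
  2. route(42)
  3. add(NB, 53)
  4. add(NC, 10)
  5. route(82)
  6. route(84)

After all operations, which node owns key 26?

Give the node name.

Op 1: add NA@6 -> ring=[6:NA]
Op 2: route key 42: none >= 42, wrap to smallest pos 6 -> NA
Op 3: add NB@53 -> ring=[6:NA,53:NB]
Op 4: add NC@10 -> ring=[6:NA,10:NC,53:NB]
Op 5: route key 82: none >= 82, wrap to smallest pos 6 -> NA
Op 6: route key 84: none >= 84, wrap to smallest pos 6 -> NA
Final route key 26: smallest pos >= 26 is 53 -> NB

Answer: NB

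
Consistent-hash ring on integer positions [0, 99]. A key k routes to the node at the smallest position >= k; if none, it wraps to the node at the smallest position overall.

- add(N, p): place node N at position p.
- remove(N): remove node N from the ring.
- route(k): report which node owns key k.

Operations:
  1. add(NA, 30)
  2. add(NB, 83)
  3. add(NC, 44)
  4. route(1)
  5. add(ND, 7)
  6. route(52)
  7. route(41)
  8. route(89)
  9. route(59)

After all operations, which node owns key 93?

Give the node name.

Op 1: add NA@30 -> ring=[30:NA]
Op 2: add NB@83 -> ring=[30:NA,83:NB]
Op 3: add NC@44 -> ring=[30:NA,44:NC,83:NB]
Op 4: route key 1: smallest pos >= 1 is 30 -> NA
Op 5: add ND@7 -> ring=[7:ND,30:NA,44:NC,83:NB]
Op 6: route key 52: smallest pos >= 52 is 83 -> NB
Op 7: route key 41: smallest pos >= 41 is 44 -> NC
Op 8: route key 89: none >= 89, wrap to smallest pos 7 -> ND
Op 9: route key 59: smallest pos >= 59 is 83 -> NB
Final route key 93: none >= 93, wrap to smallest pos 7 -> ND

Answer: ND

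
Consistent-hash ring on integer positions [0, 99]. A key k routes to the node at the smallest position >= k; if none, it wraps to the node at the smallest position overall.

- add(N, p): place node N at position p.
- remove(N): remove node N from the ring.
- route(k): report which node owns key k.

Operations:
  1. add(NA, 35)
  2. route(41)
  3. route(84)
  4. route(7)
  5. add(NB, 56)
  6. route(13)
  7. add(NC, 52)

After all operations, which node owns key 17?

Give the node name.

Answer: NA

Derivation:
Op 1: add NA@35 -> ring=[35:NA]
Op 2: route key 41: none >= 41, wrap to smallest pos 35 -> NA
Op 3: route key 84: none >= 84, wrap to smallest pos 35 -> NA
Op 4: route key 7: smallest pos >= 7 is 35 -> NA
Op 5: add NB@56 -> ring=[35:NA,56:NB]
Op 6: route key 13: smallest pos >= 13 is 35 -> NA
Op 7: add NC@52 -> ring=[35:NA,52:NC,56:NB]
Final route key 17: smallest pos >= 17 is 35 -> NA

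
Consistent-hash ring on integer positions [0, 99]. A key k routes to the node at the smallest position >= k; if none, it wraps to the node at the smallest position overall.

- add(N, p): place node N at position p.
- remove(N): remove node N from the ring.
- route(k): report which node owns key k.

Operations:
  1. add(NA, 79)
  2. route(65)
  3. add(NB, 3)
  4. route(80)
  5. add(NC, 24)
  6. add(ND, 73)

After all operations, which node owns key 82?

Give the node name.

Op 1: add NA@79 -> ring=[79:NA]
Op 2: route key 65: smallest pos >= 65 is 79 -> NA
Op 3: add NB@3 -> ring=[3:NB,79:NA]
Op 4: route key 80: none >= 80, wrap to smallest pos 3 -> NB
Op 5: add NC@24 -> ring=[3:NB,24:NC,79:NA]
Op 6: add ND@73 -> ring=[3:NB,24:NC,73:ND,79:NA]
Final route key 82: none >= 82, wrap to smallest pos 3 -> NB

Answer: NB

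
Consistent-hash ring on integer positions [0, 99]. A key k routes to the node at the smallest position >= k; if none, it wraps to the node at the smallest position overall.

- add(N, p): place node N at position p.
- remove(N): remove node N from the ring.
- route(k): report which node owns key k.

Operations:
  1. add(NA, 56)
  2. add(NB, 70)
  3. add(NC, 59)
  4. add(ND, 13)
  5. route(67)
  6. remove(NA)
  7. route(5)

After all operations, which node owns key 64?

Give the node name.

Op 1: add NA@56 -> ring=[56:NA]
Op 2: add NB@70 -> ring=[56:NA,70:NB]
Op 3: add NC@59 -> ring=[56:NA,59:NC,70:NB]
Op 4: add ND@13 -> ring=[13:ND,56:NA,59:NC,70:NB]
Op 5: route key 67: smallest pos >= 67 is 70 -> NB
Op 6: remove NA -> ring=[13:ND,59:NC,70:NB]
Op 7: route key 5: smallest pos >= 5 is 13 -> ND
Final route key 64: smallest pos >= 64 is 70 -> NB

Answer: NB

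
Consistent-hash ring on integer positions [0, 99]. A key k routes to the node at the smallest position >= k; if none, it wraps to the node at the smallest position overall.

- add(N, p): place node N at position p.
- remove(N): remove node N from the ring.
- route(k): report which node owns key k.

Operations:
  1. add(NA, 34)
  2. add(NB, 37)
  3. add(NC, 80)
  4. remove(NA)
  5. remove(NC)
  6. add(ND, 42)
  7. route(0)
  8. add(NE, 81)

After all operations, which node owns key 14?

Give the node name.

Op 1: add NA@34 -> ring=[34:NA]
Op 2: add NB@37 -> ring=[34:NA,37:NB]
Op 3: add NC@80 -> ring=[34:NA,37:NB,80:NC]
Op 4: remove NA -> ring=[37:NB,80:NC]
Op 5: remove NC -> ring=[37:NB]
Op 6: add ND@42 -> ring=[37:NB,42:ND]
Op 7: route key 0: smallest pos >= 0 is 37 -> NB
Op 8: add NE@81 -> ring=[37:NB,42:ND,81:NE]
Final route key 14: smallest pos >= 14 is 37 -> NB

Answer: NB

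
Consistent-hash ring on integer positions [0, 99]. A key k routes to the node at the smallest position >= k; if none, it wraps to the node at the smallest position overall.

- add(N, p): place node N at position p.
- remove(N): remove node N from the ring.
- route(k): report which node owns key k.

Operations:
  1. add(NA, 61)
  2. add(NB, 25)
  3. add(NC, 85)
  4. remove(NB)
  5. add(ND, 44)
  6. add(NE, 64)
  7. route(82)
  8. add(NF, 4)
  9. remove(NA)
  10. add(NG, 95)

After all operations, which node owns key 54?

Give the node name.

Answer: NE

Derivation:
Op 1: add NA@61 -> ring=[61:NA]
Op 2: add NB@25 -> ring=[25:NB,61:NA]
Op 3: add NC@85 -> ring=[25:NB,61:NA,85:NC]
Op 4: remove NB -> ring=[61:NA,85:NC]
Op 5: add ND@44 -> ring=[44:ND,61:NA,85:NC]
Op 6: add NE@64 -> ring=[44:ND,61:NA,64:NE,85:NC]
Op 7: route key 82: smallest pos >= 82 is 85 -> NC
Op 8: add NF@4 -> ring=[4:NF,44:ND,61:NA,64:NE,85:NC]
Op 9: remove NA -> ring=[4:NF,44:ND,64:NE,85:NC]
Op 10: add NG@95 -> ring=[4:NF,44:ND,64:NE,85:NC,95:NG]
Final route key 54: smallest pos >= 54 is 64 -> NE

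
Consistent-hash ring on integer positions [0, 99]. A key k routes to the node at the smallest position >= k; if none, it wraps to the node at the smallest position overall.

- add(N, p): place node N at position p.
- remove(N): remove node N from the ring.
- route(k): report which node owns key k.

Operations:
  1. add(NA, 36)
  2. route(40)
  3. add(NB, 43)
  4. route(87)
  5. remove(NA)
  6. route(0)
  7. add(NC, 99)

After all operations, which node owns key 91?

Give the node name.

Op 1: add NA@36 -> ring=[36:NA]
Op 2: route key 40: none >= 40, wrap to smallest pos 36 -> NA
Op 3: add NB@43 -> ring=[36:NA,43:NB]
Op 4: route key 87: none >= 87, wrap to smallest pos 36 -> NA
Op 5: remove NA -> ring=[43:NB]
Op 6: route key 0: smallest pos >= 0 is 43 -> NB
Op 7: add NC@99 -> ring=[43:NB,99:NC]
Final route key 91: smallest pos >= 91 is 99 -> NC

Answer: NC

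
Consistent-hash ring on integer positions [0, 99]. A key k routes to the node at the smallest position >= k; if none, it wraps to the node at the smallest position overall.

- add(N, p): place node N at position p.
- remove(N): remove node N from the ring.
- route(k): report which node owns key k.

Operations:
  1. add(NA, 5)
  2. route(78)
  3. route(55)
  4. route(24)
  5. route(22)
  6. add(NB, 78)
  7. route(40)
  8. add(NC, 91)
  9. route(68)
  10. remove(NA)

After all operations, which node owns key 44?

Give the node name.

Answer: NB

Derivation:
Op 1: add NA@5 -> ring=[5:NA]
Op 2: route key 78: none >= 78, wrap to smallest pos 5 -> NA
Op 3: route key 55: none >= 55, wrap to smallest pos 5 -> NA
Op 4: route key 24: none >= 24, wrap to smallest pos 5 -> NA
Op 5: route key 22: none >= 22, wrap to smallest pos 5 -> NA
Op 6: add NB@78 -> ring=[5:NA,78:NB]
Op 7: route key 40: smallest pos >= 40 is 78 -> NB
Op 8: add NC@91 -> ring=[5:NA,78:NB,91:NC]
Op 9: route key 68: smallest pos >= 68 is 78 -> NB
Op 10: remove NA -> ring=[78:NB,91:NC]
Final route key 44: smallest pos >= 44 is 78 -> NB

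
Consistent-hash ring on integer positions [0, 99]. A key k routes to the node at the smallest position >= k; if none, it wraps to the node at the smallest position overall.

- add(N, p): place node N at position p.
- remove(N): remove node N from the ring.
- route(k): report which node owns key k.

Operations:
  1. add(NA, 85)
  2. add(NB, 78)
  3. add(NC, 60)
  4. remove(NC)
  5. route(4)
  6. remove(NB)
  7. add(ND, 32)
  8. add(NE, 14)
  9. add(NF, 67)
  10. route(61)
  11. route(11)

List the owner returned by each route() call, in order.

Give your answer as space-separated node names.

Answer: NB NF NE

Derivation:
Op 1: add NA@85 -> ring=[85:NA]
Op 2: add NB@78 -> ring=[78:NB,85:NA]
Op 3: add NC@60 -> ring=[60:NC,78:NB,85:NA]
Op 4: remove NC -> ring=[78:NB,85:NA]
Op 5: route key 4: smallest pos >= 4 is 78 -> NB
Op 6: remove NB -> ring=[85:NA]
Op 7: add ND@32 -> ring=[32:ND,85:NA]
Op 8: add NE@14 -> ring=[14:NE,32:ND,85:NA]
Op 9: add NF@67 -> ring=[14:NE,32:ND,67:NF,85:NA]
Op 10: route key 61: smallest pos >= 61 is 67 -> NF
Op 11: route key 11: smallest pos >= 11 is 14 -> NE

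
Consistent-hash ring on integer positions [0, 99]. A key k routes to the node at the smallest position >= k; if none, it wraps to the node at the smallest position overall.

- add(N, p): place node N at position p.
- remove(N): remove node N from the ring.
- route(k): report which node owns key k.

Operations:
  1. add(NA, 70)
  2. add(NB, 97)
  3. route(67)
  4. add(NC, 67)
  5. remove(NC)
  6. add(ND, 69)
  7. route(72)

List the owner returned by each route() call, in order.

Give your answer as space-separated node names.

Answer: NA NB

Derivation:
Op 1: add NA@70 -> ring=[70:NA]
Op 2: add NB@97 -> ring=[70:NA,97:NB]
Op 3: route key 67: smallest pos >= 67 is 70 -> NA
Op 4: add NC@67 -> ring=[67:NC,70:NA,97:NB]
Op 5: remove NC -> ring=[70:NA,97:NB]
Op 6: add ND@69 -> ring=[69:ND,70:NA,97:NB]
Op 7: route key 72: smallest pos >= 72 is 97 -> NB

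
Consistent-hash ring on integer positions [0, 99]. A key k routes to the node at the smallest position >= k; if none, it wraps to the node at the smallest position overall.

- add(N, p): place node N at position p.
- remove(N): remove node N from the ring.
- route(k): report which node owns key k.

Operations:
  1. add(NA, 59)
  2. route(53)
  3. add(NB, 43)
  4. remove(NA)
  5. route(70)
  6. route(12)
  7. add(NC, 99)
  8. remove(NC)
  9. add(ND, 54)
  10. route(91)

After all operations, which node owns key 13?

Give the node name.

Answer: NB

Derivation:
Op 1: add NA@59 -> ring=[59:NA]
Op 2: route key 53: smallest pos >= 53 is 59 -> NA
Op 3: add NB@43 -> ring=[43:NB,59:NA]
Op 4: remove NA -> ring=[43:NB]
Op 5: route key 70: none >= 70, wrap to smallest pos 43 -> NB
Op 6: route key 12: smallest pos >= 12 is 43 -> NB
Op 7: add NC@99 -> ring=[43:NB,99:NC]
Op 8: remove NC -> ring=[43:NB]
Op 9: add ND@54 -> ring=[43:NB,54:ND]
Op 10: route key 91: none >= 91, wrap to smallest pos 43 -> NB
Final route key 13: smallest pos >= 13 is 43 -> NB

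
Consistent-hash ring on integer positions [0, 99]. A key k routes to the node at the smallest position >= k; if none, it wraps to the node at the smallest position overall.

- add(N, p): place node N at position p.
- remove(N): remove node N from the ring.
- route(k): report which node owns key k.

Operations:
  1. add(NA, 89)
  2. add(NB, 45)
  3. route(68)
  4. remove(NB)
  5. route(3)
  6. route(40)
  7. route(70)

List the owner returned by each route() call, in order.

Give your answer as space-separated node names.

Op 1: add NA@89 -> ring=[89:NA]
Op 2: add NB@45 -> ring=[45:NB,89:NA]
Op 3: route key 68: smallest pos >= 68 is 89 -> NA
Op 4: remove NB -> ring=[89:NA]
Op 5: route key 3: smallest pos >= 3 is 89 -> NA
Op 6: route key 40: smallest pos >= 40 is 89 -> NA
Op 7: route key 70: smallest pos >= 70 is 89 -> NA

Answer: NA NA NA NA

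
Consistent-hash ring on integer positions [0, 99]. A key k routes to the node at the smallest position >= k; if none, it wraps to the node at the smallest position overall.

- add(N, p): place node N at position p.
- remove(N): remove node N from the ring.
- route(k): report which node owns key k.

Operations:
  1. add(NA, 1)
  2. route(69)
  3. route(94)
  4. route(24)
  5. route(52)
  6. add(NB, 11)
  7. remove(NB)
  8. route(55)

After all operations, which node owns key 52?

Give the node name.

Answer: NA

Derivation:
Op 1: add NA@1 -> ring=[1:NA]
Op 2: route key 69: none >= 69, wrap to smallest pos 1 -> NA
Op 3: route key 94: none >= 94, wrap to smallest pos 1 -> NA
Op 4: route key 24: none >= 24, wrap to smallest pos 1 -> NA
Op 5: route key 52: none >= 52, wrap to smallest pos 1 -> NA
Op 6: add NB@11 -> ring=[1:NA,11:NB]
Op 7: remove NB -> ring=[1:NA]
Op 8: route key 55: none >= 55, wrap to smallest pos 1 -> NA
Final route key 52: none >= 52, wrap to smallest pos 1 -> NA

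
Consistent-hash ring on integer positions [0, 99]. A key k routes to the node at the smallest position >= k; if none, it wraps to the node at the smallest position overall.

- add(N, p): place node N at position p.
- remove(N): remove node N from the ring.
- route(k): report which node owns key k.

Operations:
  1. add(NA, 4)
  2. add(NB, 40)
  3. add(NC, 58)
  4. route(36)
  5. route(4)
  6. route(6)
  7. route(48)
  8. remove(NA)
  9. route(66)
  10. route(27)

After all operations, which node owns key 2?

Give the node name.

Op 1: add NA@4 -> ring=[4:NA]
Op 2: add NB@40 -> ring=[4:NA,40:NB]
Op 3: add NC@58 -> ring=[4:NA,40:NB,58:NC]
Op 4: route key 36: smallest pos >= 36 is 40 -> NB
Op 5: route key 4: smallest pos >= 4 is 4 -> NA
Op 6: route key 6: smallest pos >= 6 is 40 -> NB
Op 7: route key 48: smallest pos >= 48 is 58 -> NC
Op 8: remove NA -> ring=[40:NB,58:NC]
Op 9: route key 66: none >= 66, wrap to smallest pos 40 -> NB
Op 10: route key 27: smallest pos >= 27 is 40 -> NB
Final route key 2: smallest pos >= 2 is 40 -> NB

Answer: NB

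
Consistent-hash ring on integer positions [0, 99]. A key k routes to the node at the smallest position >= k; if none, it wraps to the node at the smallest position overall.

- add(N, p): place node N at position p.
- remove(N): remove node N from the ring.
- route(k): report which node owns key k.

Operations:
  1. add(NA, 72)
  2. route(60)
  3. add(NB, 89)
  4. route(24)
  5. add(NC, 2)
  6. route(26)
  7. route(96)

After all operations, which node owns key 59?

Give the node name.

Op 1: add NA@72 -> ring=[72:NA]
Op 2: route key 60: smallest pos >= 60 is 72 -> NA
Op 3: add NB@89 -> ring=[72:NA,89:NB]
Op 4: route key 24: smallest pos >= 24 is 72 -> NA
Op 5: add NC@2 -> ring=[2:NC,72:NA,89:NB]
Op 6: route key 26: smallest pos >= 26 is 72 -> NA
Op 7: route key 96: none >= 96, wrap to smallest pos 2 -> NC
Final route key 59: smallest pos >= 59 is 72 -> NA

Answer: NA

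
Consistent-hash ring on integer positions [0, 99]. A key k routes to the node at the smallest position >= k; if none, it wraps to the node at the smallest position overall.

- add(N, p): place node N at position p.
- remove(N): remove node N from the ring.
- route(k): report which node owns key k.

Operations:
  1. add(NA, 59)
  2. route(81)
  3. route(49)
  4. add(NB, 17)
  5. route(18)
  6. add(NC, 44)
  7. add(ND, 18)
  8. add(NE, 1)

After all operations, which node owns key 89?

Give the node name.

Op 1: add NA@59 -> ring=[59:NA]
Op 2: route key 81: none >= 81, wrap to smallest pos 59 -> NA
Op 3: route key 49: smallest pos >= 49 is 59 -> NA
Op 4: add NB@17 -> ring=[17:NB,59:NA]
Op 5: route key 18: smallest pos >= 18 is 59 -> NA
Op 6: add NC@44 -> ring=[17:NB,44:NC,59:NA]
Op 7: add ND@18 -> ring=[17:NB,18:ND,44:NC,59:NA]
Op 8: add NE@1 -> ring=[1:NE,17:NB,18:ND,44:NC,59:NA]
Final route key 89: none >= 89, wrap to smallest pos 1 -> NE

Answer: NE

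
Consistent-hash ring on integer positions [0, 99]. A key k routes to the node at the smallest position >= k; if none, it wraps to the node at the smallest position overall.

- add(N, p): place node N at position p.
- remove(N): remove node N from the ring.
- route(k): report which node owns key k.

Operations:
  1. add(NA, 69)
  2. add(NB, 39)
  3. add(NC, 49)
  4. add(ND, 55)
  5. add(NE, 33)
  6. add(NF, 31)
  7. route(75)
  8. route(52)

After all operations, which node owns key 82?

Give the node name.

Op 1: add NA@69 -> ring=[69:NA]
Op 2: add NB@39 -> ring=[39:NB,69:NA]
Op 3: add NC@49 -> ring=[39:NB,49:NC,69:NA]
Op 4: add ND@55 -> ring=[39:NB,49:NC,55:ND,69:NA]
Op 5: add NE@33 -> ring=[33:NE,39:NB,49:NC,55:ND,69:NA]
Op 6: add NF@31 -> ring=[31:NF,33:NE,39:NB,49:NC,55:ND,69:NA]
Op 7: route key 75: none >= 75, wrap to smallest pos 31 -> NF
Op 8: route key 52: smallest pos >= 52 is 55 -> ND
Final route key 82: none >= 82, wrap to smallest pos 31 -> NF

Answer: NF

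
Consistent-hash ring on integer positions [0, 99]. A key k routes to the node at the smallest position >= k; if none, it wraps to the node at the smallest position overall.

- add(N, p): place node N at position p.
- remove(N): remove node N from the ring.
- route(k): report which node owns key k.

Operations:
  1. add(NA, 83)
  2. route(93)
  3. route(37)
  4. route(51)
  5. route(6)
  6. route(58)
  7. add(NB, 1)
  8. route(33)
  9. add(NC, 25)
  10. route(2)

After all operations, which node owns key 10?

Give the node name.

Answer: NC

Derivation:
Op 1: add NA@83 -> ring=[83:NA]
Op 2: route key 93: none >= 93, wrap to smallest pos 83 -> NA
Op 3: route key 37: smallest pos >= 37 is 83 -> NA
Op 4: route key 51: smallest pos >= 51 is 83 -> NA
Op 5: route key 6: smallest pos >= 6 is 83 -> NA
Op 6: route key 58: smallest pos >= 58 is 83 -> NA
Op 7: add NB@1 -> ring=[1:NB,83:NA]
Op 8: route key 33: smallest pos >= 33 is 83 -> NA
Op 9: add NC@25 -> ring=[1:NB,25:NC,83:NA]
Op 10: route key 2: smallest pos >= 2 is 25 -> NC
Final route key 10: smallest pos >= 10 is 25 -> NC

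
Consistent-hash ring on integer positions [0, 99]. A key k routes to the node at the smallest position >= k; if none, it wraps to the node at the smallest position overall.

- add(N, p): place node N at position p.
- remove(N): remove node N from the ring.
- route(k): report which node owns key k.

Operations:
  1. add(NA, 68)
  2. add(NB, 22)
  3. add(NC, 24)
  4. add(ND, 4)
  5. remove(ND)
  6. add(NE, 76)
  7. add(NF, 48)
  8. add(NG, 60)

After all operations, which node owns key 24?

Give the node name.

Op 1: add NA@68 -> ring=[68:NA]
Op 2: add NB@22 -> ring=[22:NB,68:NA]
Op 3: add NC@24 -> ring=[22:NB,24:NC,68:NA]
Op 4: add ND@4 -> ring=[4:ND,22:NB,24:NC,68:NA]
Op 5: remove ND -> ring=[22:NB,24:NC,68:NA]
Op 6: add NE@76 -> ring=[22:NB,24:NC,68:NA,76:NE]
Op 7: add NF@48 -> ring=[22:NB,24:NC,48:NF,68:NA,76:NE]
Op 8: add NG@60 -> ring=[22:NB,24:NC,48:NF,60:NG,68:NA,76:NE]
Final route key 24: smallest pos >= 24 is 24 -> NC

Answer: NC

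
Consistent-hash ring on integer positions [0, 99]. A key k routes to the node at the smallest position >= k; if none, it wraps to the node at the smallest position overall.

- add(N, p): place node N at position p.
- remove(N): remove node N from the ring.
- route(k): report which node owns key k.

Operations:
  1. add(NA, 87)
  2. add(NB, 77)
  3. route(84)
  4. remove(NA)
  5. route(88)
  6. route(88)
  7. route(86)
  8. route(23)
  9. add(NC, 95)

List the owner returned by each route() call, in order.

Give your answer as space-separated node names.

Op 1: add NA@87 -> ring=[87:NA]
Op 2: add NB@77 -> ring=[77:NB,87:NA]
Op 3: route key 84: smallest pos >= 84 is 87 -> NA
Op 4: remove NA -> ring=[77:NB]
Op 5: route key 88: none >= 88, wrap to smallest pos 77 -> NB
Op 6: route key 88: none >= 88, wrap to smallest pos 77 -> NB
Op 7: route key 86: none >= 86, wrap to smallest pos 77 -> NB
Op 8: route key 23: smallest pos >= 23 is 77 -> NB
Op 9: add NC@95 -> ring=[77:NB,95:NC]

Answer: NA NB NB NB NB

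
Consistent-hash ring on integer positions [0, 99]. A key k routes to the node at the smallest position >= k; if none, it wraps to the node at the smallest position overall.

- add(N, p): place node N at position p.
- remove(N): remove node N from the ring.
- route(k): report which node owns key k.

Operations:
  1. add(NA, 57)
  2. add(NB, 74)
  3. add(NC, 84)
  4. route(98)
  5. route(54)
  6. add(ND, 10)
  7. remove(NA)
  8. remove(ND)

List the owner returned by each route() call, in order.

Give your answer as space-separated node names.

Op 1: add NA@57 -> ring=[57:NA]
Op 2: add NB@74 -> ring=[57:NA,74:NB]
Op 3: add NC@84 -> ring=[57:NA,74:NB,84:NC]
Op 4: route key 98: none >= 98, wrap to smallest pos 57 -> NA
Op 5: route key 54: smallest pos >= 54 is 57 -> NA
Op 6: add ND@10 -> ring=[10:ND,57:NA,74:NB,84:NC]
Op 7: remove NA -> ring=[10:ND,74:NB,84:NC]
Op 8: remove ND -> ring=[74:NB,84:NC]

Answer: NA NA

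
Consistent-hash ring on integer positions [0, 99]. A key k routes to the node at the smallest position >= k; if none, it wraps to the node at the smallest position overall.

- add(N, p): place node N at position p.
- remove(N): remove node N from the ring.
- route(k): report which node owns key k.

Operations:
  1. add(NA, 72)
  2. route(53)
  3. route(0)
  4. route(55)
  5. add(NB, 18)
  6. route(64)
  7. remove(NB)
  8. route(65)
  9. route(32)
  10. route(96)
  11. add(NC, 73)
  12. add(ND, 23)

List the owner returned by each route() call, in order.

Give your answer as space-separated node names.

Op 1: add NA@72 -> ring=[72:NA]
Op 2: route key 53: smallest pos >= 53 is 72 -> NA
Op 3: route key 0: smallest pos >= 0 is 72 -> NA
Op 4: route key 55: smallest pos >= 55 is 72 -> NA
Op 5: add NB@18 -> ring=[18:NB,72:NA]
Op 6: route key 64: smallest pos >= 64 is 72 -> NA
Op 7: remove NB -> ring=[72:NA]
Op 8: route key 65: smallest pos >= 65 is 72 -> NA
Op 9: route key 32: smallest pos >= 32 is 72 -> NA
Op 10: route key 96: none >= 96, wrap to smallest pos 72 -> NA
Op 11: add NC@73 -> ring=[72:NA,73:NC]
Op 12: add ND@23 -> ring=[23:ND,72:NA,73:NC]

Answer: NA NA NA NA NA NA NA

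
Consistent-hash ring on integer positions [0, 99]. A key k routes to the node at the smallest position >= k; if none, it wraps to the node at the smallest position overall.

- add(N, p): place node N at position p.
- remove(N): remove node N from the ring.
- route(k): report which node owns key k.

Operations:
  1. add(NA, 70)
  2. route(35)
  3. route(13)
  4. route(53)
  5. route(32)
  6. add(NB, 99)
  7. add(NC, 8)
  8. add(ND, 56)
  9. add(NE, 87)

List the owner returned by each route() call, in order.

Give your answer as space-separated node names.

Answer: NA NA NA NA

Derivation:
Op 1: add NA@70 -> ring=[70:NA]
Op 2: route key 35: smallest pos >= 35 is 70 -> NA
Op 3: route key 13: smallest pos >= 13 is 70 -> NA
Op 4: route key 53: smallest pos >= 53 is 70 -> NA
Op 5: route key 32: smallest pos >= 32 is 70 -> NA
Op 6: add NB@99 -> ring=[70:NA,99:NB]
Op 7: add NC@8 -> ring=[8:NC,70:NA,99:NB]
Op 8: add ND@56 -> ring=[8:NC,56:ND,70:NA,99:NB]
Op 9: add NE@87 -> ring=[8:NC,56:ND,70:NA,87:NE,99:NB]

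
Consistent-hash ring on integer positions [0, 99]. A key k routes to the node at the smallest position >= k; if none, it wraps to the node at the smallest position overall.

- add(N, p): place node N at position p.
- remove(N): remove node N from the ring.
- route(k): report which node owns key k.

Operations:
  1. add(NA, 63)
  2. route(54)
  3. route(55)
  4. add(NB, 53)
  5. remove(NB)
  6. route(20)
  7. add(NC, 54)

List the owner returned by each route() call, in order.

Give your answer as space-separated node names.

Answer: NA NA NA

Derivation:
Op 1: add NA@63 -> ring=[63:NA]
Op 2: route key 54: smallest pos >= 54 is 63 -> NA
Op 3: route key 55: smallest pos >= 55 is 63 -> NA
Op 4: add NB@53 -> ring=[53:NB,63:NA]
Op 5: remove NB -> ring=[63:NA]
Op 6: route key 20: smallest pos >= 20 is 63 -> NA
Op 7: add NC@54 -> ring=[54:NC,63:NA]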